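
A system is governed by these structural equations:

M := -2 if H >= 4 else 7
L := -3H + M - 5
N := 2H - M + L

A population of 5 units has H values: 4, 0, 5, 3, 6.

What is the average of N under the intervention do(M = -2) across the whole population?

The intervention sets M=-2 in all 5 units regardless of H. Recomputing N per unit gives -9, -5, -10, -8, -11; average -8.6.

-8.6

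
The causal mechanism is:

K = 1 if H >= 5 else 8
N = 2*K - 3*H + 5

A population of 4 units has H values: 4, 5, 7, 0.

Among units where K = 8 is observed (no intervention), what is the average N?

Observing K=8 restricts to units where K's equation naturally yields 8: H ∈ {4, 0}. In that subpopulation N = 9, 21, mean 15.

15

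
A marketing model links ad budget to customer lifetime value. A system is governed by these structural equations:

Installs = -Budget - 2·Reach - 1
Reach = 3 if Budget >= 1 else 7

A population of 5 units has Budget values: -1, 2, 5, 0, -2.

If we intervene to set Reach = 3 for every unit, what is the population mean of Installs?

-7.8

The intervention sets Reach=3 in all 5 units regardless of Budget. Recomputing Installs per unit gives -6, -9, -12, -7, -5; average -7.8.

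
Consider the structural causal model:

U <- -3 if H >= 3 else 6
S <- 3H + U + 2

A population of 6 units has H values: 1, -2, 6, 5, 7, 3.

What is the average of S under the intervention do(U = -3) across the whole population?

The intervention sets U=-3 in all 6 units regardless of H. Recomputing S per unit gives 2, -7, 17, 14, 20, 8; average 9.

9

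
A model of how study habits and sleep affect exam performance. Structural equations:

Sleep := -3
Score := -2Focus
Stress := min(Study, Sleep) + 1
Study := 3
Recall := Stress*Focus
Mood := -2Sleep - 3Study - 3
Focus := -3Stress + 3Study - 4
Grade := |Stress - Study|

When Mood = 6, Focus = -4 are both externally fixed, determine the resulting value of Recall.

Under do(Mood = 6, Focus = -4), each intervened variable's structural equation is replaced by its fixed value.
Stress = min(Study, Sleep) + 1  [with Study=3, Sleep=-3]  = -2
Recall = Stress*Focus  [with Stress=-2, Focus=-4]  = 8

8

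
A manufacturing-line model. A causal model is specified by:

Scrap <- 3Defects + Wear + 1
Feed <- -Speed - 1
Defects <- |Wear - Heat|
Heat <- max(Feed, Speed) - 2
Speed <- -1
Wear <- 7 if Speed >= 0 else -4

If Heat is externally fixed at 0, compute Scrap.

9

The intervention breaks the incoming arrows to Heat: Heat <- max(Feed, Speed) - 2 no longer applies, and Heat = 0.
Wear = 7 if Speed >= 0 else -4  [with Speed=-1]  = -4
Defects = |Wear - Heat|  [with Wear=-4, Heat=0]  = 4
Scrap = 3Defects + Wear + 1  [with Defects=4, Wear=-4]  = 9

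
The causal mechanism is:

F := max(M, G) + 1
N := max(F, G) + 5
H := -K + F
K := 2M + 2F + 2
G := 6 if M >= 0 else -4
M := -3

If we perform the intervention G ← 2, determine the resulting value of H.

1

Under do(G=2), the mechanism G := 6 if M >= 0 else -4 is discarded; G is fixed at 2.
F = max(M, G) + 1  [with M=-3, G=2]  = 3
K = 2M + 2F + 2  [with M=-3, F=3]  = 2
H = -K + F  [with K=2, F=3]  = 1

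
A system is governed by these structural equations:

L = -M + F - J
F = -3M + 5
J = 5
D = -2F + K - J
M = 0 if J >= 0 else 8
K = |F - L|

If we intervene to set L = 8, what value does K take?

3

Intervening sets L = 8 and removes its equation (L = -M + F - J).
M = 0 if J >= 0 else 8  [with J=5]  = 0
F = -3M + 5  [with M=0]  = 5
K = |F - L|  [with F=5, L=8]  = 3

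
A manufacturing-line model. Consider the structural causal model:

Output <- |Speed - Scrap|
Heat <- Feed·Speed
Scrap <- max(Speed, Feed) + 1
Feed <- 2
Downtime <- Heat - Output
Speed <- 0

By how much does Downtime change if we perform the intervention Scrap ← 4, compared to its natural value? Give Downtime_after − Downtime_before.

-1

Under do(Scrap=4), the mechanism Scrap <- max(Speed, Feed) + 1 is discarded; Scrap is fixed at 4.
Heat = Feed·Speed  [with Feed=2, Speed=0]  = 0
Output = |Speed - Scrap|  [with Speed=0, Scrap=4]  = 4
Downtime = Heat - Output  [with Heat=0, Output=4]  = -4
Without intervention: Heat = Feed·Speed  [with Feed=2, Speed=0]  = 0; Scrap = max(Speed, Feed) + 1  [with Speed=0, Feed=2]  = 3; Output = |Speed - Scrap|  [with Speed=0, Scrap=3]  = 3; Downtime = Heat - Output  [with Heat=0, Output=3]  = -3.
Change = -4 − (-3) = -1.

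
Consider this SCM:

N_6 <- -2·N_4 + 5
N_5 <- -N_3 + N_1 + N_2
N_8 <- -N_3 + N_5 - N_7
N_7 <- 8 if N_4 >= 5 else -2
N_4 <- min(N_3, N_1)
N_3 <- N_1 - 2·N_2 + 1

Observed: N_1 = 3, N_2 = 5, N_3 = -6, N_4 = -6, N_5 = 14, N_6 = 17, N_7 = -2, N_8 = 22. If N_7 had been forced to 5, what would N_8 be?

15

do(N_7=5) replaces the equation N_7 <- 8 if N_4 >= 5 else -2 with the constant N_7 = 5.
N_3 = N_1 - 2·N_2 + 1  [with N_1=3, N_2=5]  = -6
N_5 = -N_3 + N_1 + N_2  [with N_3=-6, N_1=3, N_2=5]  = 14
N_8 = -N_3 + N_5 - N_7  [with N_3=-6, N_5=14, N_7=5]  = 15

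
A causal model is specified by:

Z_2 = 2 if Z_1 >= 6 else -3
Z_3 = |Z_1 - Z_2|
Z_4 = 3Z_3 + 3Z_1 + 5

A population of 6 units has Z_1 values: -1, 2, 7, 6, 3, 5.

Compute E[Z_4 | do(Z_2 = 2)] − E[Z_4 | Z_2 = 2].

-14

Under do(Z_2=2), Z_2's equation is replaced by Z_2=2 for every unit. Per-unit Z_4: 11, 11, 41, 35, 17, 29. Mean = 24.
Conditioning on Z_2=2 selects the 2 unit(s) with Z_1 ∈ {7, 6}. Their Z_4 values: 41, 35. Mean = 38.
Difference = 24 − 38 = -14.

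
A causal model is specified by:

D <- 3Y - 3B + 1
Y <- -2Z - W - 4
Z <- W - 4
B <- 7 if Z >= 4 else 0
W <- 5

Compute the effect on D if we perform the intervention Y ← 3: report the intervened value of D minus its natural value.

Intervening sets Y = 3 and removes its equation (Y <- -2Z - W - 4).
Z = W - 4  [with W=5]  = 1
B = 7 if Z >= 4 else 0  [with Z=1]  = 0
D = 3Y - 3B + 1  [with Y=3, B=0]  = 10
Without intervention: Z = W - 4  [with W=5]  = 1; B = 7 if Z >= 4 else 0  [with Z=1]  = 0; Y = -2Z - W - 4  [with Z=1, W=5]  = -11; D = 3Y - 3B + 1  [with Y=-11, B=0]  = -32.
Change = 10 − (-32) = 42.

42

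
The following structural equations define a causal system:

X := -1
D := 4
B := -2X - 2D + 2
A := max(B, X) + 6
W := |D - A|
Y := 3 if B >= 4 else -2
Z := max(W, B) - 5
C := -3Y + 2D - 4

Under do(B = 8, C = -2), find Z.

5

Under do(B = 8, C = -2), each intervened variable's structural equation is replaced by its fixed value.
A = max(B, X) + 6  [with B=8, X=-1]  = 14
W = |D - A|  [with D=4, A=14]  = 10
Z = max(W, B) - 5  [with W=10, B=8]  = 5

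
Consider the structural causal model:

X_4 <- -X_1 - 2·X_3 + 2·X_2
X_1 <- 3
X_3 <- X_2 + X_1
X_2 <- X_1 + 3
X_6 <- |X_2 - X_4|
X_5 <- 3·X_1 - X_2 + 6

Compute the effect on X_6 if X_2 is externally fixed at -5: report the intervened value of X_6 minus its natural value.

Under do(X_2=-5), the mechanism X_2 <- X_1 + 3 is discarded; X_2 is fixed at -5.
X_3 = X_2 + X_1  [with X_2=-5, X_1=3]  = -2
X_4 = -X_1 - 2·X_3 + 2·X_2  [with X_1=3, X_3=-2, X_2=-5]  = -9
X_6 = |X_2 - X_4|  [with X_2=-5, X_4=-9]  = 4
Without intervention: X_2 = X_1 + 3  [with X_1=3]  = 6; X_3 = X_2 + X_1  [with X_2=6, X_1=3]  = 9; X_4 = -X_1 - 2·X_3 + 2·X_2  [with X_1=3, X_3=9, X_2=6]  = -9; X_6 = |X_2 - X_4|  [with X_2=6, X_4=-9]  = 15.
Change = 4 − 15 = -11.

-11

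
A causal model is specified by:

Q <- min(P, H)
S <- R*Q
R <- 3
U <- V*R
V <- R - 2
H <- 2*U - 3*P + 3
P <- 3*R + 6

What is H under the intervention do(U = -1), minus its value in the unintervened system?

Intervening sets U = -1 and removes its equation (U <- V*R).
P = 3*R + 6  [with R=3]  = 15
H = 2*U - 3*P + 3  [with U=-1, P=15]  = -44
Without intervention: V = R - 2  [with R=3]  = 1; P = 3*R + 6  [with R=3]  = 15; U = V*R  [with V=1, R=3]  = 3; H = 2*U - 3*P + 3  [with U=3, P=15]  = -36.
Change = -44 − (-36) = -8.

-8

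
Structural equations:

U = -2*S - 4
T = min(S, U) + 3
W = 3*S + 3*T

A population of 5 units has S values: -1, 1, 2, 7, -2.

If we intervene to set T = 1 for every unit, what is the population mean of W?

7.2

Under do(T=1), T's equation is replaced by T=1 for every unit. Per-unit W: 0, 6, 9, 24, -3. Mean = 7.2.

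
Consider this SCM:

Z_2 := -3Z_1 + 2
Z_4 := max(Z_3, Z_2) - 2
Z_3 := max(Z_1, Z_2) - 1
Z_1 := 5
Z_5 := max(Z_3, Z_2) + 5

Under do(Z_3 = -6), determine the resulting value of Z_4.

-8

The intervention breaks the incoming arrows to Z_3: Z_3 := max(Z_1, Z_2) - 1 no longer applies, and Z_3 = -6.
Z_2 = -3Z_1 + 2  [with Z_1=5]  = -13
Z_4 = max(Z_3, Z_2) - 2  [with Z_3=-6, Z_2=-13]  = -8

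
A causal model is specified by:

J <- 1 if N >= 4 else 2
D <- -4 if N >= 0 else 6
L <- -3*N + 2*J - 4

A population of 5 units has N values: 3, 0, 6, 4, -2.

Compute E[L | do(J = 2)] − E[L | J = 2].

Under do(J=2), J's equation is replaced by J=2 for every unit. Per-unit L: -9, 0, -18, -12, 6. Mean = -6.6.
Observing J=2 restricts to units where J's equation naturally yields 2: N ∈ {3, 0, -2}. In that subpopulation L = -9, 0, 6, mean -1.
Difference = -6.6 − (-1) = -5.6.

-5.6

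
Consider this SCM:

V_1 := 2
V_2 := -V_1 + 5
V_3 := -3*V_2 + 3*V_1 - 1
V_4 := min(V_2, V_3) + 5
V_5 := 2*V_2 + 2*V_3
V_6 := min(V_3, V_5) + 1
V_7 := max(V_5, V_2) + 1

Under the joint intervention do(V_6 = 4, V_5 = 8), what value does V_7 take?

9

Setting V_6 = 4, V_5 = 8 by intervention discards those variables' equations.
V_2 = -V_1 + 5  [with V_1=2]  = 3
V_7 = max(V_5, V_2) + 1  [with V_5=8, V_2=3]  = 9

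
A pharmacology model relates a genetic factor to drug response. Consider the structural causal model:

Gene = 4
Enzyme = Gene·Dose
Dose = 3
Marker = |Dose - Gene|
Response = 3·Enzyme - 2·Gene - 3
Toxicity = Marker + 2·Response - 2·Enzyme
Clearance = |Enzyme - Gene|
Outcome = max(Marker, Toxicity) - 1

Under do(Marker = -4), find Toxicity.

22

Under do(Marker=-4), the mechanism Marker = |Dose - Gene| is discarded; Marker is fixed at -4.
Enzyme = Gene·Dose  [with Gene=4, Dose=3]  = 12
Response = 3·Enzyme - 2·Gene - 3  [with Enzyme=12, Gene=4]  = 25
Toxicity = Marker + 2·Response - 2·Enzyme  [with Marker=-4, Response=25, Enzyme=12]  = 22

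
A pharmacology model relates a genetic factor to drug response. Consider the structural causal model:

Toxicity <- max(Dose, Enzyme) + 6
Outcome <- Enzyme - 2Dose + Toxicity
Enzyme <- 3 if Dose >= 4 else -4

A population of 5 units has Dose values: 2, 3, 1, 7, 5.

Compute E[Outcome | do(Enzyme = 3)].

6

do(Enzyme=3) breaks Enzyme's dependence on Dose. With Enzyme=3 fixed, Outcome across the units is 8, 6, 10, 2, 4, mean 6.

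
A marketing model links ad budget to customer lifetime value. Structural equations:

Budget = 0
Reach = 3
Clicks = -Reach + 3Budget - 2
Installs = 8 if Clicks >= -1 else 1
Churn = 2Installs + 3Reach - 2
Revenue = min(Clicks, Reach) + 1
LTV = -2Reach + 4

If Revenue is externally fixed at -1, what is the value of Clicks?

do(Revenue=-1) replaces the equation Revenue = min(Clicks, Reach) + 1 with the constant Revenue = -1.
Clicks is not downstream of the intervention, so its value is determined by the original equations.
Clicks = -Reach + 3Budget - 2  [with Reach=3, Budget=0]  = -5

-5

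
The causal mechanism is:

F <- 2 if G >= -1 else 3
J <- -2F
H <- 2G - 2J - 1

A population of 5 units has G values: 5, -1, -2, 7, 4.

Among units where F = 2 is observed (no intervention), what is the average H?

Observing F=2 restricts to units where F's equation naturally yields 2: G ∈ {5, -1, 7, 4}. In that subpopulation H = 17, 5, 21, 15, mean 14.5.

14.5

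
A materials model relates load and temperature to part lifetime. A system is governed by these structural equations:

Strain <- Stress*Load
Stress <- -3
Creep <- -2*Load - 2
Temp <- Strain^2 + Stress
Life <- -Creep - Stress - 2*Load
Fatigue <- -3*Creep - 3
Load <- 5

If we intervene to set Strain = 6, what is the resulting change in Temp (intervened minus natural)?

-189

The intervention breaks the incoming arrows to Strain: Strain <- Stress*Load no longer applies, and Strain = 6.
Temp = Strain^2 + Stress  [with Strain=6, Stress=-3]  = 33
Without intervention: Strain = Stress*Load  [with Stress=-3, Load=5]  = -15; Temp = Strain^2 + Stress  [with Strain=-15, Stress=-3]  = 222.
Change = 33 − 222 = -189.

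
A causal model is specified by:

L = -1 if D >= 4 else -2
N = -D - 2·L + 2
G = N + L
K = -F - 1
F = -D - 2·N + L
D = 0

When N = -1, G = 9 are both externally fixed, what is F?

0

Setting N = -1, G = 9 by intervention discards those variables' equations.
L = -1 if D >= 4 else -2  [with D=0]  = -2
F = -D - 2·N + L  [with D=0, N=-1, L=-2]  = 0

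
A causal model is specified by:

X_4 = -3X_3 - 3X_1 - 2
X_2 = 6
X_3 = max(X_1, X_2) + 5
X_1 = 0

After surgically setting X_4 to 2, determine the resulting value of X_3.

Under do(X_4=2), the mechanism X_4 = -3X_3 - 3X_1 - 2 is discarded; X_4 is fixed at 2.
Since X_3 is not a descendant of the intervened variable, it is unaffected.
X_3 = max(X_1, X_2) + 5  [with X_1=0, X_2=6]  = 11

11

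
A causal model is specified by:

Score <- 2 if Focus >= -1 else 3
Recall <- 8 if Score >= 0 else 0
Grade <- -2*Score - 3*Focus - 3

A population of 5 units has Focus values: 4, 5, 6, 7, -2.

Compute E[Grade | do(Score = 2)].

Every unit gets Score=2 under the intervention. Grade values become -19, -22, -25, -28, -1; E[Grade|do(Score=2)] = -19.

-19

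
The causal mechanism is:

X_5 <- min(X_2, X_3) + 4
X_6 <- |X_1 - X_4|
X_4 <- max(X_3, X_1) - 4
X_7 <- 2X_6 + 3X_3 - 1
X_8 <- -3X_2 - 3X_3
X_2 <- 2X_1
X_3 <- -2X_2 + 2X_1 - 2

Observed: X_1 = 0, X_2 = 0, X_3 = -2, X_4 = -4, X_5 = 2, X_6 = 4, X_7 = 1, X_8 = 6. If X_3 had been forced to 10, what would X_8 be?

The intervention breaks the incoming arrows to X_3: X_3 <- -2X_2 + 2X_1 - 2 no longer applies, and X_3 = 10.
X_2 = 2X_1  [with X_1=0]  = 0
X_8 = -3X_2 - 3X_3  [with X_2=0, X_3=10]  = -30

-30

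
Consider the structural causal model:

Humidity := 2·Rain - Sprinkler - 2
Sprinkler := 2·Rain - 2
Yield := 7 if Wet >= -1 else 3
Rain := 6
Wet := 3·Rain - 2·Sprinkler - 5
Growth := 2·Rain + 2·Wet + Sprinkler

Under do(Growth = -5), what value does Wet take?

-7

Under do(Growth=-5), the mechanism Growth := 2·Rain + 2·Wet + Sprinkler is discarded; Growth is fixed at -5.
Since Wet is not a descendant of the intervened variable, it is unaffected.
Sprinkler = 2·Rain - 2  [with Rain=6]  = 10
Wet = 3·Rain - 2·Sprinkler - 5  [with Rain=6, Sprinkler=10]  = -7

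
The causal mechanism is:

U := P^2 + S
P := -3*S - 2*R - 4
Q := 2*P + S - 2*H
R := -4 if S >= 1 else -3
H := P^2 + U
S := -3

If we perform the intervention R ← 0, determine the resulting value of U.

22

Under do(R=0), the mechanism R := -4 if S >= 1 else -3 is discarded; R is fixed at 0.
P = -3*S - 2*R - 4  [with S=-3, R=0]  = 5
U = P^2 + S  [with P=5, S=-3]  = 22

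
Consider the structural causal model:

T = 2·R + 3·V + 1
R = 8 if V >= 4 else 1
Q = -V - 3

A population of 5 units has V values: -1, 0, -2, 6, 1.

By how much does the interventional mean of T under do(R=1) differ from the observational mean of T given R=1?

The intervention sets R=1 in all 5 units regardless of V. Recomputing T per unit gives 0, 3, -3, 21, 6; average 5.4.
Observing R=1 restricts to units where R's equation naturally yields 1: V ∈ {-1, 0, -2, 1}. In that subpopulation T = 0, 3, -3, 6, mean 1.5.
Difference = 5.4 − 1.5 = 3.9.

3.9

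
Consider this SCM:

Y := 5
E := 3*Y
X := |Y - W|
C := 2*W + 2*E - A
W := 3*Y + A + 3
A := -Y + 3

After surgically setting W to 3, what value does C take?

The intervention breaks the incoming arrows to W: W := 3*Y + A + 3 no longer applies, and W = 3.
A = -Y + 3  [with Y=5]  = -2
E = 3*Y  [with Y=5]  = 15
C = 2*W + 2*E - A  [with W=3, E=15, A=-2]  = 38

38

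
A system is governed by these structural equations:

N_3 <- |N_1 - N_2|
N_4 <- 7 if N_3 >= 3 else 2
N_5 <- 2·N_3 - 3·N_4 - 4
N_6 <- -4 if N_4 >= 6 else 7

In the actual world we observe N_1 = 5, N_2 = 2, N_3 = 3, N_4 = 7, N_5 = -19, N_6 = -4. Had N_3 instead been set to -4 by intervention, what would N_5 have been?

-18

do(N_3=-4) replaces the equation N_3 <- |N_1 - N_2| with the constant N_3 = -4.
N_4 = 7 if N_3 >= 3 else 2  [with N_3=-4]  = 2
N_5 = 2·N_3 - 3·N_4 - 4  [with N_3=-4, N_4=2]  = -18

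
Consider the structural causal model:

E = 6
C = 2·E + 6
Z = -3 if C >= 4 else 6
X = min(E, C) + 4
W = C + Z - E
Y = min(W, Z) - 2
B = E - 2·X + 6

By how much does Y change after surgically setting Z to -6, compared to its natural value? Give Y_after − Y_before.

-3

The intervention breaks the incoming arrows to Z: Z = -3 if C >= 4 else 6 no longer applies, and Z = -6.
C = 2·E + 6  [with E=6]  = 18
W = C + Z - E  [with C=18, Z=-6, E=6]  = 6
Y = min(W, Z) - 2  [with W=6, Z=-6]  = -8
Without intervention: C = 2·E + 6  [with E=6]  = 18; Z = -3 if C >= 4 else 6  [with C=18]  = -3; W = C + Z - E  [with C=18, Z=-3, E=6]  = 9; Y = min(W, Z) - 2  [with W=9, Z=-3]  = -5.
Change = -8 − (-5) = -3.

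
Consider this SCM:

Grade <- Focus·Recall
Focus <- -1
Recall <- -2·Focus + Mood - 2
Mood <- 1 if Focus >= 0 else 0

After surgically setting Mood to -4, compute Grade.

4

Under do(Mood=-4), the mechanism Mood <- 1 if Focus >= 0 else 0 is discarded; Mood is fixed at -4.
Recall = -2·Focus + Mood - 2  [with Focus=-1, Mood=-4]  = -4
Grade = Focus·Recall  [with Focus=-1, Recall=-4]  = 4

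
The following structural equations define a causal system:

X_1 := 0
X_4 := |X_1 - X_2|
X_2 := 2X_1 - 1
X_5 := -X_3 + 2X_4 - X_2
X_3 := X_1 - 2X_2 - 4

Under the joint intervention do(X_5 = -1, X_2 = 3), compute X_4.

Setting X_5 = -1, X_2 = 3 by intervention discards those variables' equations.
X_4 = |X_1 - X_2|  [with X_1=0, X_2=3]  = 3

3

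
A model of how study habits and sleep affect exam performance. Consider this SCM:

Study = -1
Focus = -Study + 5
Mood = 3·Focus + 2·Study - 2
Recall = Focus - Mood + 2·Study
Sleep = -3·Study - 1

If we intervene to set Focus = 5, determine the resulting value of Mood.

The intervention breaks the incoming arrows to Focus: Focus = -Study + 5 no longer applies, and Focus = 5.
Mood = 3·Focus + 2·Study - 2  [with Focus=5, Study=-1]  = 11

11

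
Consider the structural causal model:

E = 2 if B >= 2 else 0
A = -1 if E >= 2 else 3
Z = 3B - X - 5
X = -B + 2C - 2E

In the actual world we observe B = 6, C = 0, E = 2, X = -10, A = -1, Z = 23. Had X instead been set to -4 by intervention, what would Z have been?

17

Under do(X=-4), the mechanism X = -B + 2C - 2E is discarded; X is fixed at -4.
Z = 3B - X - 5  [with B=6, X=-4]  = 17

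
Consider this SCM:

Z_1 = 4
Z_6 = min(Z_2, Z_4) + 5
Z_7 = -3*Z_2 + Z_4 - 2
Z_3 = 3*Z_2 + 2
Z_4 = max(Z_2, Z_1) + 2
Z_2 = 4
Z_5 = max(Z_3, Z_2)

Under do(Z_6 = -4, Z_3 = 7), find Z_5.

Under do(Z_6 = -4, Z_3 = 7), each intervened variable's structural equation is replaced by its fixed value.
Z_5 = max(Z_3, Z_2)  [with Z_3=7, Z_2=4]  = 7

7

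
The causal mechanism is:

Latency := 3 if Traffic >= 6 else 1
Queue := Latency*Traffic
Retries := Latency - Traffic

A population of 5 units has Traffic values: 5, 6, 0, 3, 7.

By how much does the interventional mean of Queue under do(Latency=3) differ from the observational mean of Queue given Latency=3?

do(Latency=3) breaks Latency's dependence on Traffic. With Latency=3 fixed, Queue across the units is 15, 18, 0, 9, 21, mean 12.6.
Observing Latency=3 restricts to units where Latency's equation naturally yields 3: Traffic ∈ {6, 7}. In that subpopulation Queue = 18, 21, mean 19.5.
Difference = 12.6 − 19.5 = -6.9.

-6.9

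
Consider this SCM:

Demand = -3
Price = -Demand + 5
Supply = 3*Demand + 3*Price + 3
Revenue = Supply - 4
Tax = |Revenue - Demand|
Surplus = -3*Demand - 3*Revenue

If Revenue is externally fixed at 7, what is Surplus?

Under do(Revenue=7), the mechanism Revenue = Supply - 4 is discarded; Revenue is fixed at 7.
Surplus = -3*Demand - 3*Revenue  [with Demand=-3, Revenue=7]  = -12

-12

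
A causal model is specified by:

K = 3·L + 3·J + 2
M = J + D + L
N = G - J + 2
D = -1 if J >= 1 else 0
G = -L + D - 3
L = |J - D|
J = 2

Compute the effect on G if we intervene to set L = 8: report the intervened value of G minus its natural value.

-5

The intervention breaks the incoming arrows to L: L = |J - D| no longer applies, and L = 8.
D = -1 if J >= 1 else 0  [with J=2]  = -1
G = -L + D - 3  [with L=8, D=-1]  = -12
Without intervention: D = -1 if J >= 1 else 0  [with J=2]  = -1; L = |J - D|  [with J=2, D=-1]  = 3; G = -L + D - 3  [with L=3, D=-1]  = -7.
Change = -12 − (-7) = -5.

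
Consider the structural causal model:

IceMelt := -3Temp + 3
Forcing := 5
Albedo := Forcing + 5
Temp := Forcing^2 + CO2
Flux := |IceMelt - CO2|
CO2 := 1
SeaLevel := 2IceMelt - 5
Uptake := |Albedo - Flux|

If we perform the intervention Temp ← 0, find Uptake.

The intervention breaks the incoming arrows to Temp: Temp := Forcing^2 + CO2 no longer applies, and Temp = 0.
IceMelt = -3Temp + 3  [with Temp=0]  = 3
Albedo = Forcing + 5  [with Forcing=5]  = 10
Flux = |IceMelt - CO2|  [with IceMelt=3, CO2=1]  = 2
Uptake = |Albedo - Flux|  [with Albedo=10, Flux=2]  = 8

8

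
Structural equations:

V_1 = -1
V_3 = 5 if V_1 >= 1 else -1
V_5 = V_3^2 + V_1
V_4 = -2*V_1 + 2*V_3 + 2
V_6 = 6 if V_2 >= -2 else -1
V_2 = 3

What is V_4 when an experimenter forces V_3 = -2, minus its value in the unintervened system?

-2

The intervention breaks the incoming arrows to V_3: V_3 = 5 if V_1 >= 1 else -1 no longer applies, and V_3 = -2.
V_4 = -2*V_1 + 2*V_3 + 2  [with V_1=-1, V_3=-2]  = 0
Without intervention: V_3 = 5 if V_1 >= 1 else -1  [with V_1=-1]  = -1; V_4 = -2*V_1 + 2*V_3 + 2  [with V_1=-1, V_3=-1]  = 2.
Change = 0 − 2 = -2.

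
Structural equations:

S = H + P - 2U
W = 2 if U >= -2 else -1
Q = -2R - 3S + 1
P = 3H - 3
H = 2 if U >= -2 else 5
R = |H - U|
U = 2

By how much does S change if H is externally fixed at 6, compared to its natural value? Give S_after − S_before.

16

Under do(H=6), the mechanism H = 2 if U >= -2 else 5 is discarded; H is fixed at 6.
P = 3H - 3  [with H=6]  = 15
S = H + P - 2U  [with H=6, P=15, U=2]  = 17
Without intervention: H = 2 if U >= -2 else 5  [with U=2]  = 2; P = 3H - 3  [with H=2]  = 3; S = H + P - 2U  [with H=2, P=3, U=2]  = 1.
Change = 17 − 1 = 16.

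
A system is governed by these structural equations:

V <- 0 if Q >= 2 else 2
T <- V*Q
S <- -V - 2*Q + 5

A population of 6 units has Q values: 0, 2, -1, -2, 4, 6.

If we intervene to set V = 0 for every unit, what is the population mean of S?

Under do(V=0), V's equation is replaced by V=0 for every unit. Per-unit S: 5, 1, 7, 9, -3, -7. Mean = 2.

2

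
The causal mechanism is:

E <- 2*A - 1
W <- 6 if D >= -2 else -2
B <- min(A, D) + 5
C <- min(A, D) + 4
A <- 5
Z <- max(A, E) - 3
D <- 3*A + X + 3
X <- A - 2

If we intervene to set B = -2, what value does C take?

9

do(B=-2) replaces the equation B <- min(A, D) + 5 with the constant B = -2.
C is not downstream of the intervention, so its value is determined by the original equations.
X = A - 2  [with A=5]  = 3
D = 3*A + X + 3  [with A=5, X=3]  = 21
C = min(A, D) + 4  [with A=5, D=21]  = 9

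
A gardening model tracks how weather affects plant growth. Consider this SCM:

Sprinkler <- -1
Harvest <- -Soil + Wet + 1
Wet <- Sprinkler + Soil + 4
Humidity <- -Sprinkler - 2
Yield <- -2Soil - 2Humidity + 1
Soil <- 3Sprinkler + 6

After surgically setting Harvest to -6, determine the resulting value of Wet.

6

do(Harvest=-6) replaces the equation Harvest <- -Soil + Wet + 1 with the constant Harvest = -6.
Wet is not downstream of the intervention, so its value is determined by the original equations.
Soil = 3Sprinkler + 6  [with Sprinkler=-1]  = 3
Wet = Sprinkler + Soil + 4  [with Sprinkler=-1, Soil=3]  = 6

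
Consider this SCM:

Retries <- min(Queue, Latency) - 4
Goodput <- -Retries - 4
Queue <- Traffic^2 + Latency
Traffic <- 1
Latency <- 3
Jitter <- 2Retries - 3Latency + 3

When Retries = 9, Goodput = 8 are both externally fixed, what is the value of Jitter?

Setting Retries = 9, Goodput = 8 by intervention discards those variables' equations.
Jitter = 2Retries - 3Latency + 3  [with Retries=9, Latency=3]  = 12

12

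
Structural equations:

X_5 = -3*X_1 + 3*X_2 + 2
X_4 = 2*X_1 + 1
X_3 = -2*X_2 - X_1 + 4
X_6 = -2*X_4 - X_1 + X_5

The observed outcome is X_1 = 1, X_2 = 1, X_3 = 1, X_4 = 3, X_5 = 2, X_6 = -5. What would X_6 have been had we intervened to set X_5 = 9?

The intervention breaks the incoming arrows to X_5: X_5 = -3*X_1 + 3*X_2 + 2 no longer applies, and X_5 = 9.
X_4 = 2*X_1 + 1  [with X_1=1]  = 3
X_6 = -2*X_4 - X_1 + X_5  [with X_4=3, X_1=1, X_5=9]  = 2

2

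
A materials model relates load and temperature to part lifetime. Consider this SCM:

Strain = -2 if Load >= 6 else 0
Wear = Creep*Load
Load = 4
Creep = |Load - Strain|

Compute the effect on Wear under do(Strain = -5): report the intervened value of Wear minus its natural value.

20

Under do(Strain=-5), the mechanism Strain = -2 if Load >= 6 else 0 is discarded; Strain is fixed at -5.
Creep = |Load - Strain|  [with Load=4, Strain=-5]  = 9
Wear = Creep*Load  [with Creep=9, Load=4]  = 36
Without intervention: Strain = -2 if Load >= 6 else 0  [with Load=4]  = 0; Creep = |Load - Strain|  [with Load=4, Strain=0]  = 4; Wear = Creep*Load  [with Creep=4, Load=4]  = 16.
Change = 36 − 16 = 20.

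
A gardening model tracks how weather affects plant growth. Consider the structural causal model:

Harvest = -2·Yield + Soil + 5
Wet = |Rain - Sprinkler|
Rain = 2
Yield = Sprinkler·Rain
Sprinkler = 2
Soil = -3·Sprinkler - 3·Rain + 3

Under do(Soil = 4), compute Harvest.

The intervention breaks the incoming arrows to Soil: Soil = -3·Sprinkler - 3·Rain + 3 no longer applies, and Soil = 4.
Yield = Sprinkler·Rain  [with Sprinkler=2, Rain=2]  = 4
Harvest = -2·Yield + Soil + 5  [with Yield=4, Soil=4]  = 1

1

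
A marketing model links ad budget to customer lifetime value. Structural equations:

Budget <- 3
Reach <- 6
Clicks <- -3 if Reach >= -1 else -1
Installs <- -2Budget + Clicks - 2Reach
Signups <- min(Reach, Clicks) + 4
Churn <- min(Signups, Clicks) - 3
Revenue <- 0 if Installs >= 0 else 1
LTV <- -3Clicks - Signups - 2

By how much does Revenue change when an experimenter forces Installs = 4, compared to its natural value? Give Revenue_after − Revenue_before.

-1

The intervention breaks the incoming arrows to Installs: Installs <- -2Budget + Clicks - 2Reach no longer applies, and Installs = 4.
Revenue = 0 if Installs >= 0 else 1  [with Installs=4]  = 0
Without intervention: Clicks = -3 if Reach >= -1 else -1  [with Reach=6]  = -3; Installs = -2Budget + Clicks - 2Reach  [with Budget=3, Clicks=-3, Reach=6]  = -21; Revenue = 0 if Installs >= 0 else 1  [with Installs=-21]  = 1.
Change = 0 − 1 = -1.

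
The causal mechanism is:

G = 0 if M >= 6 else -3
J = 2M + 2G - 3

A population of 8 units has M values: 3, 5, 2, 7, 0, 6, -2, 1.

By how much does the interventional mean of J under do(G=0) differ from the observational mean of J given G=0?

-7.5

do(G=0) breaks G's dependence on M. With G=0 fixed, J across the units is 3, 7, 1, 11, -3, 9, -7, -1, mean 2.5.
E[J|G=0] averages over only the 2 units with G=0 (M = 7, 6): J = 11, 9, mean 10.
Difference = 2.5 − 10 = -7.5.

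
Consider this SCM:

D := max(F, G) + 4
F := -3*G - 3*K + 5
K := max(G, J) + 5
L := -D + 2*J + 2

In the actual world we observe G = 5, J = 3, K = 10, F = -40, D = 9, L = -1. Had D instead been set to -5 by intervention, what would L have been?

The intervention breaks the incoming arrows to D: D := max(F, G) + 4 no longer applies, and D = -5.
L = -D + 2*J + 2  [with D=-5, J=3]  = 13

13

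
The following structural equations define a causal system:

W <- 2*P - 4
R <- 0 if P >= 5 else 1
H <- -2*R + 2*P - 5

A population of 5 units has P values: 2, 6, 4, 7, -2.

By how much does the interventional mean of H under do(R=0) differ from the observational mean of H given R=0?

-6.2

Every unit gets R=0 under the intervention. H values become -1, 7, 3, 9, -9; E[H|do(R=0)] = 1.8.
Conditioning on R=0 selects the 2 unit(s) with P ∈ {6, 7}. Their H values: 7, 9. Mean = 8.
Difference = 1.8 − 8 = -6.2.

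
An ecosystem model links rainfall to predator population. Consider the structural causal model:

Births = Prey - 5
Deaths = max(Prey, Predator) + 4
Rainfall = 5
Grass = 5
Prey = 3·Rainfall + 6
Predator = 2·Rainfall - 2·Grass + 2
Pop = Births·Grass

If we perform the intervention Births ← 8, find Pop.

Under do(Births=8), the mechanism Births = Prey - 5 is discarded; Births is fixed at 8.
Pop = Births·Grass  [with Births=8, Grass=5]  = 40

40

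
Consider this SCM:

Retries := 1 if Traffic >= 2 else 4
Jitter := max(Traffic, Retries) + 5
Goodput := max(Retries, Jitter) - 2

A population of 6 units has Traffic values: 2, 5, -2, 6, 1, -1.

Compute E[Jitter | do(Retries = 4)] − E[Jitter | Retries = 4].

0.5

Under do(Retries=4), Retries's equation is replaced by Retries=4 for every unit. Per-unit Jitter: 9, 10, 9, 11, 9, 9. Mean = 9.5.
E[Jitter|Retries=4] averages over only the 3 units with Retries=4 (Traffic = -2, 1, -1): Jitter = 9, 9, 9, mean 9.
Difference = 9.5 − 9 = 0.5.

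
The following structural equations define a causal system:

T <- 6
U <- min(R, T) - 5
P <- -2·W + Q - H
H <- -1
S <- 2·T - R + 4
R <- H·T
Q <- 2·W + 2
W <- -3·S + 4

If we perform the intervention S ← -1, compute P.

3

do(S=-1) replaces the equation S <- 2·T - R + 4 with the constant S = -1.
W = -3·S + 4  [with S=-1]  = 7
Q = 2·W + 2  [with W=7]  = 16
P = -2·W + Q - H  [with W=7, Q=16, H=-1]  = 3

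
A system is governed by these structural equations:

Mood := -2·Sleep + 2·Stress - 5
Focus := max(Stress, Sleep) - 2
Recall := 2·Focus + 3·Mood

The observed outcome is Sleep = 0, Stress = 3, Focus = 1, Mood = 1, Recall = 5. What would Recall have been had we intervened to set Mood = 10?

Intervening sets Mood = 10 and removes its equation (Mood := -2·Sleep + 2·Stress - 5).
Focus = max(Stress, Sleep) - 2  [with Stress=3, Sleep=0]  = 1
Recall = 2·Focus + 3·Mood  [with Focus=1, Mood=10]  = 32

32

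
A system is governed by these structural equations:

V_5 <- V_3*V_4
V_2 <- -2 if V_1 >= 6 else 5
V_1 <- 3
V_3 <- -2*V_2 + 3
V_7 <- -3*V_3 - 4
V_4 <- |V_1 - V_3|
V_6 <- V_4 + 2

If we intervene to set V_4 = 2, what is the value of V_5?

Intervening sets V_4 = 2 and removes its equation (V_4 <- |V_1 - V_3|).
V_2 = -2 if V_1 >= 6 else 5  [with V_1=3]  = 5
V_3 = -2*V_2 + 3  [with V_2=5]  = -7
V_5 = V_3*V_4  [with V_3=-7, V_4=2]  = -14

-14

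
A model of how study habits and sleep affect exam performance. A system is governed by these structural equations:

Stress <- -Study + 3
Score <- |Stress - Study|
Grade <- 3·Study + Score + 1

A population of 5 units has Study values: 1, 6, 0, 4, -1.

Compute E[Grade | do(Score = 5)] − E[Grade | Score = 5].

Under do(Score=5), Score's equation is replaced by Score=5 for every unit. Per-unit Grade: 9, 24, 6, 18, 3. Mean = 12.
Observing Score=5 restricts to units where Score's equation naturally yields 5: Study ∈ {4, -1}. In that subpopulation Grade = 18, 3, mean 10.5.
Difference = 12 − 10.5 = 1.5.

1.5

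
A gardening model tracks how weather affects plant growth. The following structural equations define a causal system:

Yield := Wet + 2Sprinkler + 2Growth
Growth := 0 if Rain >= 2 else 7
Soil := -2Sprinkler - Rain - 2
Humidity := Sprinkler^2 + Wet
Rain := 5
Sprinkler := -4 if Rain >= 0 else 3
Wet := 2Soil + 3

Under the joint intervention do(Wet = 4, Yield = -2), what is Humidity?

20

The joint intervention fixes Wet = 4, Yield = -2, removing each variable's own equation.
Sprinkler = -4 if Rain >= 0 else 3  [with Rain=5]  = -4
Humidity = Sprinkler^2 + Wet  [with Sprinkler=-4, Wet=4]  = 20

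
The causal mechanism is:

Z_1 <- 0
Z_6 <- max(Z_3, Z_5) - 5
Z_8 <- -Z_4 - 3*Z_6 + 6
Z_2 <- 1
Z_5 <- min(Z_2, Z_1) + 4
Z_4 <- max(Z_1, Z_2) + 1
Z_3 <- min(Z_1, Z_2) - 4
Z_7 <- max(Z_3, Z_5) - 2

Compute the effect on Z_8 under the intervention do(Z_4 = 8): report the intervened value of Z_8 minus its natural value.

do(Z_4=8) replaces the equation Z_4 <- max(Z_1, Z_2) + 1 with the constant Z_4 = 8.
Z_3 = min(Z_1, Z_2) - 4  [with Z_1=0, Z_2=1]  = -4
Z_5 = min(Z_2, Z_1) + 4  [with Z_2=1, Z_1=0]  = 4
Z_6 = max(Z_3, Z_5) - 5  [with Z_3=-4, Z_5=4]  = -1
Z_8 = -Z_4 - 3*Z_6 + 6  [with Z_4=8, Z_6=-1]  = 1
Without intervention: Z_3 = min(Z_1, Z_2) - 4  [with Z_1=0, Z_2=1]  = -4; Z_4 = max(Z_1, Z_2) + 1  [with Z_1=0, Z_2=1]  = 2; Z_5 = min(Z_2, Z_1) + 4  [with Z_2=1, Z_1=0]  = 4; Z_6 = max(Z_3, Z_5) - 5  [with Z_3=-4, Z_5=4]  = -1; Z_8 = -Z_4 - 3*Z_6 + 6  [with Z_4=2, Z_6=-1]  = 7.
Change = 1 − 7 = -6.

-6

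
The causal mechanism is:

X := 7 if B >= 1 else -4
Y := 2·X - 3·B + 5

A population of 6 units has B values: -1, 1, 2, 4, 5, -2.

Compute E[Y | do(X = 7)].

The intervention sets X=7 in all 6 units regardless of B. Recomputing Y per unit gives 22, 16, 13, 7, 4, 25; average 14.5.

14.5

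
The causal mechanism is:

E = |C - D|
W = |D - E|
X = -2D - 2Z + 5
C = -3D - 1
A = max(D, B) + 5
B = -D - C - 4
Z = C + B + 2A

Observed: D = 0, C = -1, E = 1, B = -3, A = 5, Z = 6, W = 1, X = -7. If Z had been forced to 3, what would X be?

-1

Intervening sets Z = 3 and removes its equation (Z = C + B + 2A).
X = -2D - 2Z + 5  [with D=0, Z=3]  = -1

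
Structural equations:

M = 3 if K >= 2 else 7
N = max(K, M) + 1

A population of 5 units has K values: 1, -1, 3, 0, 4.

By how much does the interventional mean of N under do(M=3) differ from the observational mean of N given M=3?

Under do(M=3), M's equation is replaced by M=3 for every unit. Per-unit N: 4, 4, 4, 4, 5. Mean = 4.2.
Conditioning on M=3 selects the 2 unit(s) with K ∈ {3, 4}. Their N values: 4, 5. Mean = 4.5.
Difference = 4.2 − 4.5 = -0.3.

-0.3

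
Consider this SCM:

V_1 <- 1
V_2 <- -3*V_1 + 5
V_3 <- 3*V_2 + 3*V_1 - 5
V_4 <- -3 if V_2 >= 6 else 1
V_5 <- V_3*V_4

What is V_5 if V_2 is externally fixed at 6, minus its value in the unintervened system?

do(V_2=6) replaces the equation V_2 <- -3*V_1 + 5 with the constant V_2 = 6.
V_3 = 3*V_2 + 3*V_1 - 5  [with V_2=6, V_1=1]  = 16
V_4 = -3 if V_2 >= 6 else 1  [with V_2=6]  = -3
V_5 = V_3*V_4  [with V_3=16, V_4=-3]  = -48
Without intervention: V_2 = -3*V_1 + 5  [with V_1=1]  = 2; V_3 = 3*V_2 + 3*V_1 - 5  [with V_2=2, V_1=1]  = 4; V_4 = -3 if V_2 >= 6 else 1  [with V_2=2]  = 1; V_5 = V_3*V_4  [with V_3=4, V_4=1]  = 4.
Change = -48 − 4 = -52.

-52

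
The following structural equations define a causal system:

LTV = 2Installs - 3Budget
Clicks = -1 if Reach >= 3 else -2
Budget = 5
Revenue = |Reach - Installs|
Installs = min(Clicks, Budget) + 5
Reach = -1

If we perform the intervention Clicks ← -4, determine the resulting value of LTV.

-13

The intervention breaks the incoming arrows to Clicks: Clicks = -1 if Reach >= 3 else -2 no longer applies, and Clicks = -4.
Installs = min(Clicks, Budget) + 5  [with Clicks=-4, Budget=5]  = 1
LTV = 2Installs - 3Budget  [with Installs=1, Budget=5]  = -13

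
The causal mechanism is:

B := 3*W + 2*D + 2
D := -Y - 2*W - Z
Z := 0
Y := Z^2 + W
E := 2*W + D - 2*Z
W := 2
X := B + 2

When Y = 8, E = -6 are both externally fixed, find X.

-14

Under do(Y = 8, E = -6), each intervened variable's structural equation is replaced by its fixed value.
D = -Y - 2*W - Z  [with Y=8, W=2, Z=0]  = -12
B = 3*W + 2*D + 2  [with W=2, D=-12]  = -16
X = B + 2  [with B=-16]  = -14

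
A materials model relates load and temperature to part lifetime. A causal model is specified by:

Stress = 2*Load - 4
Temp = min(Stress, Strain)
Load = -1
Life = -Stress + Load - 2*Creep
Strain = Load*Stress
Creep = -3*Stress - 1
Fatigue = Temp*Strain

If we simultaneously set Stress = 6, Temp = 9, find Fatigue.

The joint intervention fixes Stress = 6, Temp = 9, removing each variable's own equation.
Strain = Load*Stress  [with Load=-1, Stress=6]  = -6
Fatigue = Temp*Strain  [with Temp=9, Strain=-6]  = -54

-54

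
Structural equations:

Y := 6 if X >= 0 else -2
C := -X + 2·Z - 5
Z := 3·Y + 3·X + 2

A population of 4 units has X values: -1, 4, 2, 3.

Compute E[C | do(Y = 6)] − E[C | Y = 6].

-5

The intervention sets Y=6 in all 4 units regardless of X. Recomputing C per unit gives 30, 55, 45, 50; average 45.
E[C|Y=6] averages over only the 3 units with Y=6 (X = 4, 2, 3): C = 55, 45, 50, mean 50.
Difference = 45 − 50 = -5.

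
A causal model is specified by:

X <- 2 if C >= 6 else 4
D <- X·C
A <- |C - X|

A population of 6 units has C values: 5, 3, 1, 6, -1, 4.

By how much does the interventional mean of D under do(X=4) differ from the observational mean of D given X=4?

2.4

do(X=4) breaks X's dependence on C. With X=4 fixed, D across the units is 20, 12, 4, 24, -4, 16, mean 12.
Observing X=4 restricts to units where X's equation naturally yields 4: C ∈ {5, 3, 1, -1, 4}. In that subpopulation D = 20, 12, 4, -4, 16, mean 9.6.
Difference = 12 − 9.6 = 2.4.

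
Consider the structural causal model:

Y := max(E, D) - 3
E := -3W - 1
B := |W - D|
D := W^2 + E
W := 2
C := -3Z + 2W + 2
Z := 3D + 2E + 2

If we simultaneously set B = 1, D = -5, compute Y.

-8

Under do(B = 1, D = -5), each intervened variable's structural equation is replaced by its fixed value.
E = -3W - 1  [with W=2]  = -7
Y = max(E, D) - 3  [with E=-7, D=-5]  = -8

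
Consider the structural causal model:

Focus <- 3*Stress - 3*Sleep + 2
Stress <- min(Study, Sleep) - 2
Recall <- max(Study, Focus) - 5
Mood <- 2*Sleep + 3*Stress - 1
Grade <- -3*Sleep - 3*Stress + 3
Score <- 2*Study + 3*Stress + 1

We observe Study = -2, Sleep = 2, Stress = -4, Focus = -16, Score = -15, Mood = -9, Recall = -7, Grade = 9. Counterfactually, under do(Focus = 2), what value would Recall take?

-3

The intervention breaks the incoming arrows to Focus: Focus <- 3*Stress - 3*Sleep + 2 no longer applies, and Focus = 2.
Recall = max(Study, Focus) - 5  [with Study=-2, Focus=2]  = -3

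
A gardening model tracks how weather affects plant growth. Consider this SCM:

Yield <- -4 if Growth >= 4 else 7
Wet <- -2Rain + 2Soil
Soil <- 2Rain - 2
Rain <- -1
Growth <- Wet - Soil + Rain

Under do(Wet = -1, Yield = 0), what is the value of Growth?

2

The joint intervention fixes Wet = -1, Yield = 0, removing each variable's own equation.
Soil = 2Rain - 2  [with Rain=-1]  = -4
Growth = Wet - Soil + Rain  [with Wet=-1, Soil=-4, Rain=-1]  = 2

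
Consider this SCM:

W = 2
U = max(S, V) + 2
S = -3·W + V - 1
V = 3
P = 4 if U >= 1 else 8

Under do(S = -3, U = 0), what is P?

8

Setting S = -3, U = 0 by intervention discards those variables' equations.
P = 4 if U >= 1 else 8  [with U=0]  = 8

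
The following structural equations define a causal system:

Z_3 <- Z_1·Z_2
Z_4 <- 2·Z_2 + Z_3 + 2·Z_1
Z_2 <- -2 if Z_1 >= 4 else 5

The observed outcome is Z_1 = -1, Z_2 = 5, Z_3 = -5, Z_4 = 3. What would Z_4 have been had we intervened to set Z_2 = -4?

-6

Under do(Z_2=-4), the mechanism Z_2 <- -2 if Z_1 >= 4 else 5 is discarded; Z_2 is fixed at -4.
Z_3 = Z_1·Z_2  [with Z_1=-1, Z_2=-4]  = 4
Z_4 = 2·Z_2 + Z_3 + 2·Z_1  [with Z_2=-4, Z_3=4, Z_1=-1]  = -6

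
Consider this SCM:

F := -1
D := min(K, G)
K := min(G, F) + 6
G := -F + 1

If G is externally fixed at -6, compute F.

Under do(G=-6), the mechanism G := -F + 1 is discarded; G is fixed at -6.
F is not downstream of the intervention, so its value is determined by the original equations.

-1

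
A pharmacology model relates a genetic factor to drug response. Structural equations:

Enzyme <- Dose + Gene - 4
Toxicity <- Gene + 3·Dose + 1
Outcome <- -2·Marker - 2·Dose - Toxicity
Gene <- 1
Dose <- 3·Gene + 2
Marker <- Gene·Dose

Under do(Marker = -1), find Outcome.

-25

Under do(Marker=-1), the mechanism Marker <- Gene·Dose is discarded; Marker is fixed at -1.
Dose = 3·Gene + 2  [with Gene=1]  = 5
Toxicity = Gene + 3·Dose + 1  [with Gene=1, Dose=5]  = 17
Outcome = -2·Marker - 2·Dose - Toxicity  [with Marker=-1, Dose=5, Toxicity=17]  = -25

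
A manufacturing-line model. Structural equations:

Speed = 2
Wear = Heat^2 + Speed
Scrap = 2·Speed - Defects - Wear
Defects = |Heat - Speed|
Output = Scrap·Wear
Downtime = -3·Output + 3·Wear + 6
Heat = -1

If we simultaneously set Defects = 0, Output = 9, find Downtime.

Setting Defects = 0, Output = 9 by intervention discards those variables' equations.
Wear = Heat^2 + Speed  [with Heat=-1, Speed=2]  = 3
Downtime = -3·Output + 3·Wear + 6  [with Output=9, Wear=3]  = -12

-12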